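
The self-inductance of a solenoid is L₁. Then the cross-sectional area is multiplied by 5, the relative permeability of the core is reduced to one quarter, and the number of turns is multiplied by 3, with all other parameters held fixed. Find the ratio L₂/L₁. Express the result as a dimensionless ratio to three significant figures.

For a solenoid, L ∝ μᵣN²A/ℓ.
L₂/L₁ = (5) × (0.25) × (3)^2 = 11.3.

L₂/L₁ = 11.3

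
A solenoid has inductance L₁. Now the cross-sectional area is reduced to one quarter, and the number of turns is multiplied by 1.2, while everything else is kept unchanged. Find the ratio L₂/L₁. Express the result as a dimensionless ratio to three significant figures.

L₂/L₁ = 0.360

For a solenoid, L ∝ μᵣN²A/ℓ.
L₂/L₁ = (0.25) × (1.2)^2 = 0.360.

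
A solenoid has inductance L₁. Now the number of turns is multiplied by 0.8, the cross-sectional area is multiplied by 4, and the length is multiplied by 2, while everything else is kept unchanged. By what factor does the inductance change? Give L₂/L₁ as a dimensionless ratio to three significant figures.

For a solenoid, L ∝ μᵣN²A/ℓ.
L₂/L₁ = (0.8)^2 × (4) × (2)^-1 = 1.28.

L₂/L₁ = 1.28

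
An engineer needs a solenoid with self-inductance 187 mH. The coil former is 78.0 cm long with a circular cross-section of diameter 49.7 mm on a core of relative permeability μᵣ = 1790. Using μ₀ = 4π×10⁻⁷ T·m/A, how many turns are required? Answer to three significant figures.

A = π(d/2)² = π(2.485×10^-2 m)² = 1.940×10^-3 m².
From L = μ₀μᵣN²A/ℓ, N = √(Lℓ / (μ₀μᵣA)).
N = √[(0.187)(0.78) / ((4π×10⁻⁷)(1790)×1.940×10^-3)] = √(3.342×10^4) ≈ 182.8.

N ≈ 183 turns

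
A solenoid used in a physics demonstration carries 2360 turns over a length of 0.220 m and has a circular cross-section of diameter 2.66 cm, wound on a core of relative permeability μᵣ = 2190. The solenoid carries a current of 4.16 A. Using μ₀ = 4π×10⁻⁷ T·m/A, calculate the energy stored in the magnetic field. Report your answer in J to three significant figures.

A = π(d/2)² = π(1.330×10^-2 m)² = 5.557×10^-4 m².
L = μ₀μᵣN²A/ℓ = (4π×10⁻⁷)(2190)(2360)²(5.557×10^-4)/(0.22) = 38.72 H.
U = ½LI² = ½(38.72)(4.16)² = 335 J.

U ≈ 335 J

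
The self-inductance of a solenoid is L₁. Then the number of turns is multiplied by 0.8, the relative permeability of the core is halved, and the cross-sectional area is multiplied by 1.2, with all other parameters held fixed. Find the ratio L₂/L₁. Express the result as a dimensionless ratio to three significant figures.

For a solenoid, L ∝ μᵣN²A/ℓ.
L₂/L₁ = (0.8)^2 × (0.5) × (1.2) = 0.384.

L₂/L₁ = 0.384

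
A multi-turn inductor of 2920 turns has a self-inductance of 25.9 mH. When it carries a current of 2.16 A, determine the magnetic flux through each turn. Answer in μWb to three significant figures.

From L = NΦ_B/I, the flux per turn is Φ_B = LI/N.
Φ_B = (2.590×10^-2 H)(2.16 A)/2920 = 1.916×10^-5 Wb.

Φ_B ≈ 19.2 μWb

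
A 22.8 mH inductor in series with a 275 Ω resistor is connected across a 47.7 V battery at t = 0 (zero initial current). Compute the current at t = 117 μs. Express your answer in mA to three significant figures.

τ = L/R = 2.280×10^-2/275 = 8.291×10^-5 s; final current I_∞ = ε/R = 47.7/275 = 0.17345 A.
I(t) = I_∞(1 − e^(−t/τ)) with t/τ = 1.411.
I = (0.17345)(1 − e^(−1.411)) = 0.1312 A.

I ≈ 131 mA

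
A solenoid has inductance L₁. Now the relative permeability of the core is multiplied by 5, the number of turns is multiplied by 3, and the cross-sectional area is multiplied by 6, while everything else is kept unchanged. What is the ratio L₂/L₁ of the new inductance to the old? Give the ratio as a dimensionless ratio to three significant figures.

For a solenoid, L ∝ μᵣN²A/ℓ.
L₂/L₁ = (5) × (3)^2 × (6) = 270.

L₂/L₁ = 270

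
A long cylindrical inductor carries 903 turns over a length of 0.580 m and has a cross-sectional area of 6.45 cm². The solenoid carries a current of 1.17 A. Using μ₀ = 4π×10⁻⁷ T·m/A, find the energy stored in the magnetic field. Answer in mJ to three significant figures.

U ≈ 0.780 mJ

A = 6.45 cm² = 6.450×10^-4 m².
L = μ₀N²A/ℓ = (4π×10⁻⁷)(903)²(6.450×10^-4)/(0.58) = 1.140×10^-3 H.
U = ½LI² = ½(1.140×10^-3)(1.17)² = 7.799×10^-4 J.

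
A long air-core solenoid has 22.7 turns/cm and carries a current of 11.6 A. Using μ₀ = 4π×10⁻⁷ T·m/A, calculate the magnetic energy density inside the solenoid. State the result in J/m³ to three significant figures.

B = μ₀nI = (4π×10⁻⁷)(2.270×10^3)(11.6) = 3.309×10^-2 T.
u = B²/(2μ₀) = (3.309×10^-2)²/(2×4π×10⁻⁷) = 435.7 J/m³.

u ≈ 436 J/m³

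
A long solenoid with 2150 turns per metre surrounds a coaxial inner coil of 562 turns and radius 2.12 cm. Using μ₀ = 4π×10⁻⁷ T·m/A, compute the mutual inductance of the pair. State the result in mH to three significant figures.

The outer solenoid produces a uniform field B₁ = μ₀n₁I₁ across the inner coil,
so the flux linkage is N₂Φ = N₂B₁A₂ = μ₀n₁N₂A₂·I₁, giving M = μ₀n₁N₂A₂.
A₂ = πr² = π(2.120×10^-2 m)² = 1.412×10^-3 m².
M = (4π×10⁻⁷)(2150)(562)(1.412×10^-3) = 2.144×10^-3 H.

M ≈ 2.14 mH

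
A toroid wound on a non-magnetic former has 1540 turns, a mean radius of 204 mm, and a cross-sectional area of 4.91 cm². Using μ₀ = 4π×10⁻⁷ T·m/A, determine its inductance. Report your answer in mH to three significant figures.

L ≈ 1.14 mH

For a thin toroid, L = μ₀N²A/(2πR).
L = (4π×10⁻⁷)(1540)²(4.910×10^-4) / (2π×0.204 m) = 1.142×10^-3 H.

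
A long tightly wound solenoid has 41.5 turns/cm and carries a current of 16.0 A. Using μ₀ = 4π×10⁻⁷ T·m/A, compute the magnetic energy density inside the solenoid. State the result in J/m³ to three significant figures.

B = μ₀nI = (4π×10⁻⁷)(4.150×10^3)(16.0) = 8.344×10^-2 T.
u = B²/(2μ₀) = (8.344×10^-2)²/(2×4π×10⁻⁷) = 2.770×10^3 J/m³.

u ≈ 2770 J/m³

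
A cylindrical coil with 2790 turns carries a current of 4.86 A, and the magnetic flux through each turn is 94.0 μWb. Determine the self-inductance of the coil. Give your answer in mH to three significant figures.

Self-inductance is defined by L = NΦ_B/I (flux linkage over current).
L = (2790)(9.400×10^-5 Wb)/(4.86 A) = 5.396×10^-2 H.

L ≈ 54.0 mH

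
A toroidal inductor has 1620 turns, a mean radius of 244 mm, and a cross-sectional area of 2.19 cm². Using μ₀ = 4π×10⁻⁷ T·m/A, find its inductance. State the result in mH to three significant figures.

L ≈ 0.471 mH

For a thin toroid, L = μ₀N²A/(2πR).
L = (4π×10⁻⁷)(1620)²(2.190×10^-4) / (2π×0.244 m) = 4.711×10^-4 H.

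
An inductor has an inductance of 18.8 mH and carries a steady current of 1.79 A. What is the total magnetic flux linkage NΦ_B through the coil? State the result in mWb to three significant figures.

NΦ_B ≈ 33.7 mWb

From L = NΦ_B/I, the flux linkage is NΦ_B = LI.
NΦ_B = (1.880×10^-2 H)(1.79 A) = 3.365×10^-2 Wb.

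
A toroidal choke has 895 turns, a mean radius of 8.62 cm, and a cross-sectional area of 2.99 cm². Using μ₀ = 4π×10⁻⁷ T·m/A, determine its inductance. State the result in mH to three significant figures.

L ≈ 0.556 mH

For a thin toroid, L = μ₀N²A/(2πR).
L = (4π×10⁻⁷)(895)²(2.990×10^-4) / (2π×8.620×10^-2 m) = 5.557×10^-4 H.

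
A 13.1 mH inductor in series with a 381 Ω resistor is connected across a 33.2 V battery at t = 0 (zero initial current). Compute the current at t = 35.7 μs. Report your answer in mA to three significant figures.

I ≈ 56.3 mA

τ = L/R = 1.310×10^-2/381 = 3.438×10^-5 s; final current I_∞ = ε/R = 33.2/381 = 8.714×10^-2 A.
I(t) = I_∞(1 − e^(−t/τ)) with t/τ = 1.038.
I = (8.714×10^-2)(1 − e^(−1.038)) = 5.629×10^-2 A.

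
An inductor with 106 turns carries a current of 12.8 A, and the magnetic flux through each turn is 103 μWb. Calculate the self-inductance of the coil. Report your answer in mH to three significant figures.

Self-inductance is defined by L = NΦ_B/I (flux linkage over current).
L = (106)(1.030×10^-4 Wb)/(12.8 A) = 8.530×10^-4 H.

L ≈ 0.853 mH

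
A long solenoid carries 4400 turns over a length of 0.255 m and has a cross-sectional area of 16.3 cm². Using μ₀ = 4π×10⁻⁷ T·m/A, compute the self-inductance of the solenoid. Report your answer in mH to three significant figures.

A = 16.3 cm² = 1.630×10^-3 m².
For a long solenoid, L = μ₀N²A/ℓ.
L = (4π×10⁻⁷)(4400)²(1.630×10^-3)/(0.255 m) = 0.1555 H.

L ≈ 156 mH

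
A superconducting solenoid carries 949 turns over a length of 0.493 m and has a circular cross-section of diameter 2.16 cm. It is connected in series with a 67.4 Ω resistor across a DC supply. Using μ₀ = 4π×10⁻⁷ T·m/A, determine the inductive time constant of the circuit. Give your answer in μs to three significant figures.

τ ≈ 12.5 μs

A = π(d/2)² = π(1.080×10^-2 m)² = 3.664×10^-4 m².
L = μ₀N²A/ℓ = (4π×10⁻⁷)(949)²(3.664×10^-4)/(0.493) = 8.412×10^-4 H.
τ = L/R = (8.412×10^-4)/(67.4) = 1.248×10^-5 s.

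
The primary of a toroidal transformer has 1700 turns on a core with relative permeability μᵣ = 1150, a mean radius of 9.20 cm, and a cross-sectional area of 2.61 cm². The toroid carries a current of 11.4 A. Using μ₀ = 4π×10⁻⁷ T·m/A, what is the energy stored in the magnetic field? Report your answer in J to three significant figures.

L = μ₀μᵣN²A/(2πR) = (4π×10⁻⁷)(1150)(1700)²(2.610×10^-4)/(2π×9.200×10^-2) = 1.886 H.
U = ½LI² = ½(1.886)(11.4)² = 122.5 J.

U ≈ 123 J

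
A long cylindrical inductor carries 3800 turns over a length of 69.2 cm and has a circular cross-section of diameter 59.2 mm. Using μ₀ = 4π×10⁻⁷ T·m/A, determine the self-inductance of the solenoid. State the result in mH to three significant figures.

A = π(d/2)² = π(2.960×10^-2 m)² = 2.753×10^-3 m².
For a long solenoid, L = μ₀N²A/ℓ.
L = (4π×10⁻⁷)(3800)²(2.753×10^-3)/(0.692 m) = 7.218×10^-2 H.

L ≈ 72.2 mH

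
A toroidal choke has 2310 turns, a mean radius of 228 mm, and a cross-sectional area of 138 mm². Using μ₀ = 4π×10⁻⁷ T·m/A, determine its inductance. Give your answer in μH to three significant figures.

L ≈ 646 μH

For a thin toroid, L = μ₀N²A/(2πR).
L = (4π×10⁻⁷)(2310)²(1.380×10^-4) / (2π×0.228 m) = 6.459×10^-4 H.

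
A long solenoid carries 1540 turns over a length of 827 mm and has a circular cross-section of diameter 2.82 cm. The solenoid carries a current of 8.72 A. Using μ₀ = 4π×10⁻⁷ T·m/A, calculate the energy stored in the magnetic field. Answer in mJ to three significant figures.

A = π(d/2)² = π(1.410×10^-2 m)² = 6.246×10^-4 m².
L = μ₀N²A/ℓ = (4π×10⁻⁷)(1540)²(6.246×10^-4)/(0.827) = 2.251×10^-3 H.
U = ½LI² = ½(2.251×10^-3)(8.72)² = 8.557×10^-2 J.

U ≈ 85.6 mJ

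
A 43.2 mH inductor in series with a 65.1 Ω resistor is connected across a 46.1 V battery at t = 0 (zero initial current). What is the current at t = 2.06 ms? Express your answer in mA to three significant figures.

τ = L/R = 4.320×10^-2/65.1 = 6.636×10^-4 s; final current I_∞ = ε/R = 46.1/65.1 = 0.7081 A.
I(t) = I_∞(1 − e^(−t/τ)) with t/τ = 3.104.
I = (0.7081)(1 − e^(−3.104)) = 0.6764 A.

I ≈ 676 mA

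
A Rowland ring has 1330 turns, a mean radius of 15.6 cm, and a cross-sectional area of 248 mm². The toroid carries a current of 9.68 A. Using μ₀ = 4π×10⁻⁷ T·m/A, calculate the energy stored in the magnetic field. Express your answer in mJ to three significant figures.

L = μ₀N²A/(2πR) = (4π×10⁻⁷)(1330)²(2.480×10^-4)/(2π×0.156) = 5.624×10^-4 H.
U = ½LI² = ½(5.624×10^-4)(9.68)² = 2.635×10^-2 J.

U ≈ 26.4 mJ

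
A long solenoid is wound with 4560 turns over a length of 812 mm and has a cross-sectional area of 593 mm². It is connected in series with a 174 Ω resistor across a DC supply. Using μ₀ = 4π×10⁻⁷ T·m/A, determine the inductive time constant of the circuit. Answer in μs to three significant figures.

τ ≈ 110 μs

A = 593 mm² = 5.930×10^-4 m².
L = μ₀N²A/ℓ = (4π×10⁻⁷)(4560)²(5.930×10^-4)/(0.812) = 1.908×10^-2 H.
τ = L/R = (1.908×10^-2)/(174) = 1.097×10^-4 s.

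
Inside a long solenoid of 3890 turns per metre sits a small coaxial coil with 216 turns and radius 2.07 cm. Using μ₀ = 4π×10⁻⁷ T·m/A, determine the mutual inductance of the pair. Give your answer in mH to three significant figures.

The outer solenoid produces a uniform field B₁ = μ₀n₁I₁ across the inner coil,
so the flux linkage is N₂Φ = N₂B₁A₂ = μ₀n₁N₂A₂·I₁, giving M = μ₀n₁N₂A₂.
A₂ = πr² = π(2.070×10^-2 m)² = 1.346×10^-3 m².
M = (4π×10⁻⁷)(3890)(216)(1.346×10^-3) = 1.421×10^-3 H.

M ≈ 1.42 mH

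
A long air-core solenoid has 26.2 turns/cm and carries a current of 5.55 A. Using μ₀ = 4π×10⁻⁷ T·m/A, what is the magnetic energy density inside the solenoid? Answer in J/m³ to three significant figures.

u ≈ 133 J/m³

B = μ₀nI = (4π×10⁻⁷)(2.620×10^3)(5.55) = 1.827×10^-2 T.
u = B²/(2μ₀) = (1.827×10^-2)²/(2×4π×10⁻⁷) = 132.9 J/m³.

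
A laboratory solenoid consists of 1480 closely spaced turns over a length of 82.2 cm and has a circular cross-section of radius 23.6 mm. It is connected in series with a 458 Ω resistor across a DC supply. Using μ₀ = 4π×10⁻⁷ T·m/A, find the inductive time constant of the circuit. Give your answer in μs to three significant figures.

τ ≈ 12.8 μs

A = πr² = π(2.360×10^-2 m)² = 1.750×10^-3 m².
L = μ₀N²A/ℓ = (4π×10⁻⁷)(1480)²(1.750×10^-3)/(0.822) = 5.859×10^-3 H.
τ = L/R = (5.859×10^-3)/(458) = 1.279×10^-5 s.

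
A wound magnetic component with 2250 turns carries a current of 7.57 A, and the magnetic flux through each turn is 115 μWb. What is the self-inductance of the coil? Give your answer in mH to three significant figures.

Self-inductance is defined by L = NΦ_B/I (flux linkage over current).
L = (2250)(1.150×10^-4 Wb)/(7.57 A) = 3.418×10^-2 H.

L ≈ 34.2 mH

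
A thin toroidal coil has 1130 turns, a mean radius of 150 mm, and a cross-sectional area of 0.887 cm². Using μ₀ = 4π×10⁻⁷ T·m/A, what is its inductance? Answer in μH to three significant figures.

L ≈ 151 μH

For a thin toroid, L = μ₀N²A/(2πR).
L = (4π×10⁻⁷)(1130)²(8.870×10^-5) / (2π×0.15 m) = 1.510×10^-4 H.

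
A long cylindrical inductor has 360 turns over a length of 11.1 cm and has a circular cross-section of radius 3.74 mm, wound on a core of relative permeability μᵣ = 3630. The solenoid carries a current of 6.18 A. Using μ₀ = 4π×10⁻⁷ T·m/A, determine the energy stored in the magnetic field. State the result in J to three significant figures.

U ≈ 4.47 J

A = πr² = π(3.740×10^-3 m)² = 4.394×10^-5 m².
L = μ₀μᵣN²A/ℓ = (4π×10⁻⁷)(3630)(360)²(4.394×10^-5)/(0.111) = 0.234 H.
U = ½LI² = ½(0.234)(6.18)² = 4.469 J.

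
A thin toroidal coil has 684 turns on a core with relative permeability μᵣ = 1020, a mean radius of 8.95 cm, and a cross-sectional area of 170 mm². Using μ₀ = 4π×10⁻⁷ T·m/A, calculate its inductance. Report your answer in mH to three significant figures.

L ≈ 181 mH

For a thin toroid, L = μ₀μᵣN²A/(2πR).
L = (4π×10⁻⁷)(1020)(684)²(1.700×10^-4) / (2π×8.950×10^-2 m) = 0.1813 H.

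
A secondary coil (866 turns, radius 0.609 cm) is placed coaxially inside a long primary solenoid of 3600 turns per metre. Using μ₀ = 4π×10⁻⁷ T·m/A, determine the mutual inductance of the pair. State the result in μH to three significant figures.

The outer solenoid produces a uniform field B₁ = μ₀n₁I₁ across the inner coil,
so the flux linkage is N₂Φ = N₂B₁A₂ = μ₀n₁N₂A₂·I₁, giving M = μ₀n₁N₂A₂.
A₂ = πr² = π(6.090×10^-3 m)² = 1.165×10^-4 m².
M = (4π×10⁻⁷)(3600)(866)(1.165×10^-4) = 4.5647×10^-4 H.

M ≈ 456 μH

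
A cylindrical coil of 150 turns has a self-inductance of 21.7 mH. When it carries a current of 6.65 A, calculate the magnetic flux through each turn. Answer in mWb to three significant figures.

Φ_B ≈ 0.962 mWb

From L = NΦ_B/I, the flux per turn is Φ_B = LI/N.
Φ_B = (2.170×10^-2 H)(6.65 A)/150 = 9.620×10^-4 Wb.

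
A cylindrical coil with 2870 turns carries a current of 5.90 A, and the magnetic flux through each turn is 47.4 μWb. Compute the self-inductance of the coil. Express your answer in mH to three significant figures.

Self-inductance is defined by L = NΦ_B/I (flux linkage over current).
L = (2870)(4.740×10^-5 Wb)/(5.90 A) = 2.306×10^-2 H.

L ≈ 23.1 mH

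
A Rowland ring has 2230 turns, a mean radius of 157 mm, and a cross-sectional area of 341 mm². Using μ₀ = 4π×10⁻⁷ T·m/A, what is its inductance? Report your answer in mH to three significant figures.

For a thin toroid, L = μ₀N²A/(2πR).
L = (4π×10⁻⁷)(2230)²(3.410×10^-4) / (2π×0.157 m) = 2.160×10^-3 H.

L ≈ 2.16 mH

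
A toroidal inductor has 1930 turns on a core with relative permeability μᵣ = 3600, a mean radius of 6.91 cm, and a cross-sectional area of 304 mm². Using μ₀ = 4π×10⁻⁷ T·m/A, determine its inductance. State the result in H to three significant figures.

For a thin toroid, L = μ₀μᵣN²A/(2πR).
L = (4π×10⁻⁷)(3600)(1930)²(3.040×10^-4) / (2π×6.910×10^-2 m) = 11.8 H.

L ≈ 11.8 H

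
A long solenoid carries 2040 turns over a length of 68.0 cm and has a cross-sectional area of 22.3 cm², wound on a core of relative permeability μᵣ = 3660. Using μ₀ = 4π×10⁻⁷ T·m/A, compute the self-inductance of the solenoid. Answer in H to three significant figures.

L ≈ 62.8 H

A = 22.3 cm² = 2.230×10^-3 m².
For a long solenoid, L = μ₀μᵣN²A/ℓ.
L = (4π×10⁻⁷)(3660)(2040)²(2.230×10^-3)/(0.68 m) = 62.77 H.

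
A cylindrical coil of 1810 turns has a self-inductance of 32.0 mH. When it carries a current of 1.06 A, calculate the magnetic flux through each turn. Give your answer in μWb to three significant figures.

Φ_B ≈ 18.7 μWb

From L = NΦ_B/I, the flux per turn is Φ_B = LI/N.
Φ_B = (3.200×10^-2 H)(1.06 A)/1810 = 1.874×10^-5 Wb.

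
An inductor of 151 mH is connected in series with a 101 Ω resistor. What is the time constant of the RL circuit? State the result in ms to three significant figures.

τ = L/R = (0.151 H)/(101 Ω) = 1.495×10^-3 s.

τ ≈ 1.50 ms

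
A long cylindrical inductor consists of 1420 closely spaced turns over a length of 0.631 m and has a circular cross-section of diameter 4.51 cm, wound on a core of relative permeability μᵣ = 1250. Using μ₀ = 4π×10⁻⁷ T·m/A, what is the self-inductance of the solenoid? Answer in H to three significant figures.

L ≈ 8.02 H

A = π(d/2)² = π(2.255×10^-2 m)² = 1.598×10^-3 m².
For a long solenoid, L = μ₀μᵣN²A/ℓ.
L = (4π×10⁻⁷)(1250)(1420)²(1.598×10^-3)/(0.631 m) = 8.019 H.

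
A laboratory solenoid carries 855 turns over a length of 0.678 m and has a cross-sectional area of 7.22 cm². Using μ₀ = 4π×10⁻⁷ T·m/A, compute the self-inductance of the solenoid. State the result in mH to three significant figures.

L ≈ 0.978 mH

A = 7.22 cm² = 7.220×10^-4 m².
For a long solenoid, L = μ₀N²A/ℓ.
L = (4π×10⁻⁷)(855)²(7.220×10^-4)/(0.678 m) = 9.782×10^-4 H.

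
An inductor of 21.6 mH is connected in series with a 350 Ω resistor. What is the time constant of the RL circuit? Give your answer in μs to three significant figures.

τ = L/R = (2.160×10^-2 H)/(350 Ω) = 6.171×10^-5 s.

τ ≈ 61.7 μs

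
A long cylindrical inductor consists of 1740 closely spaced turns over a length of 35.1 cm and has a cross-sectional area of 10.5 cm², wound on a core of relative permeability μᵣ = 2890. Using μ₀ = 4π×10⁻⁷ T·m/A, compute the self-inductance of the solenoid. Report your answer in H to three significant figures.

A = 10.5 cm² = 1.050×10^-3 m².
For a long solenoid, L = μ₀μᵣN²A/ℓ.
L = (4π×10⁻⁷)(2890)(1740)²(1.050×10^-3)/(0.351 m) = 32.89 H.

L ≈ 32.9 H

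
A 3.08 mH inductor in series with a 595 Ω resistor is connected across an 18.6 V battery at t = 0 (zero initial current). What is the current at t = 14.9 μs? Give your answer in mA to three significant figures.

I ≈ 29.5 mA

τ = L/R = 3.080×10^-3/595 = 5.176×10^-6 s; final current I_∞ = ε/R = 18.6/595 = 3.126×10^-2 A.
I(t) = I_∞(1 − e^(−t/τ)) with t/τ = 2.878.
I = (3.126×10^-2)(1 − e^(−2.878)) = 2.950×10^-2 A.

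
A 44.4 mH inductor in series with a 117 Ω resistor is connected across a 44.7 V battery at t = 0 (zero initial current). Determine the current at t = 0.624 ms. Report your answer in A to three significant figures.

τ = L/R = 4.440×10^-2/117 = 3.7949×10^-4 s; final current I_∞ = ε/R = 44.7/117 = 0.3821 A.
I(t) = I_∞(1 − e^(−t/τ)) with t/τ = 1.644.
I = (0.3821)(1 − e^(−1.644)) = 0.3083 A.

I ≈ 0.308 A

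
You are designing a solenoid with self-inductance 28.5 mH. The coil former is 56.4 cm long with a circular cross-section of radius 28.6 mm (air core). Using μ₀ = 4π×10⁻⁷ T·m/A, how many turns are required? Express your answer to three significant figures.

N ≈ 2230 turns

A = πr² = π(2.860×10^-2 m)² = 2.570×10^-3 m².
From L = μ₀N²A/ℓ, N = √(Lℓ / (μ₀A)).
N = √[(2.850×10^-2)(0.564) / ((4π×10⁻⁷)×2.570×10^-3)] = √(4.978×10^6) ≈ 2231.1.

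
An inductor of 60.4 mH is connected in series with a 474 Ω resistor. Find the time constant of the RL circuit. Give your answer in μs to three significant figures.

τ ≈ 127 μs

τ = L/R = (6.040×10^-2 H)/(474 Ω) = 1.274×10^-4 s.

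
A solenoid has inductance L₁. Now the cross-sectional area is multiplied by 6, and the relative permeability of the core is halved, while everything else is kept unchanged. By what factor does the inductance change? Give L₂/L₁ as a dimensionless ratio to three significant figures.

L₂/L₁ = 3.00

For a solenoid, L ∝ μᵣN²A/ℓ.
L₂/L₁ = (6) × (0.5) = 3.00.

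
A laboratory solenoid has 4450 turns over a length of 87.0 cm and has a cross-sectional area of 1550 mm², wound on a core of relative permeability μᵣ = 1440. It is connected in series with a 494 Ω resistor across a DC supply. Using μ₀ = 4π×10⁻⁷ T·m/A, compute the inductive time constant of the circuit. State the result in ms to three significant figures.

A = 1550 mm² = 1.550×10^-3 m².
L = μ₀μᵣN²A/ℓ = (4π×10⁻⁷)(1440)(4450)²(1.550×10^-3)/(0.87) = 63.84 H.
τ = L/R = (63.84)/(494) = 0.1292 s.

τ ≈ 129 ms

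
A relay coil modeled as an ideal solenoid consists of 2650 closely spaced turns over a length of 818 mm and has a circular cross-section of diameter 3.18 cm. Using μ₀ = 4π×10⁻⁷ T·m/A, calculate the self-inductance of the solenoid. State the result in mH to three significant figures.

A = π(d/2)² = π(1.590×10^-2 m)² = 7.942×10^-4 m².
For a long solenoid, L = μ₀N²A/ℓ.
L = (4π×10⁻⁷)(2650)²(7.942×10^-4)/(0.818 m) = 8.568×10^-3 H.

L ≈ 8.57 mH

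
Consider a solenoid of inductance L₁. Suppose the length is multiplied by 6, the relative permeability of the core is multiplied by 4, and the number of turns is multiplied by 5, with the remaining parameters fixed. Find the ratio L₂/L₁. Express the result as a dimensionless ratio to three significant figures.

L₂/L₁ = 16.7

For a solenoid, L ∝ μᵣN²A/ℓ.
L₂/L₁ = (6)^-1 × (4) × (5)^2 = 16.7.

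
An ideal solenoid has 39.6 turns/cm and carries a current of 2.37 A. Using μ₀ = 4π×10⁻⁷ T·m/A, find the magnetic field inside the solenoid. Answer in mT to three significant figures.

B ≈ 11.8 mT

Inside a long solenoid, B = μ₀nI.
B = (4π×10⁻⁷)(3.960×10^3 m⁻¹)(2.37 A) = 1.179×10^-2 T.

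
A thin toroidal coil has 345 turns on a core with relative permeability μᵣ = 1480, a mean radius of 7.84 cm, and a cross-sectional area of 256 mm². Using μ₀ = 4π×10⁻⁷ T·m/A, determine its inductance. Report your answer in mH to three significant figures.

L ≈ 115 mH

For a thin toroid, L = μ₀μᵣN²A/(2πR).
L = (4π×10⁻⁷)(1480)(345)²(2.560×10^-4) / (2π×7.840×10^-2 m) = 0.115 H.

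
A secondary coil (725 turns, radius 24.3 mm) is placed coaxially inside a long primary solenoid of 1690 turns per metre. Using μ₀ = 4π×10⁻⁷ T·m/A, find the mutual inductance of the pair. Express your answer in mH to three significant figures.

The outer solenoid produces a uniform field B₁ = μ₀n₁I₁ across the inner coil,
so the flux linkage is N₂Φ = N₂B₁A₂ = μ₀n₁N₂A₂·I₁, giving M = μ₀n₁N₂A₂.
A₂ = πr² = π(2.430×10^-2 m)² = 1.855×10^-3 m².
M = (4π×10⁻⁷)(1690)(725)(1.855×10^-3) = 2.856×10^-3 H.

M ≈ 2.86 mH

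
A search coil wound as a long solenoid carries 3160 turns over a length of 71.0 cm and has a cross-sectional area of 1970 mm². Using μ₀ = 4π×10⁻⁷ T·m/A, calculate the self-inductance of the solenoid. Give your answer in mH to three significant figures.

A = 1970 mm² = 1.970×10^-3 m².
For a long solenoid, L = μ₀N²A/ℓ.
L = (4π×10⁻⁷)(3160)²(1.970×10^-3)/(0.71 m) = 3.482×10^-2 H.

L ≈ 34.8 mH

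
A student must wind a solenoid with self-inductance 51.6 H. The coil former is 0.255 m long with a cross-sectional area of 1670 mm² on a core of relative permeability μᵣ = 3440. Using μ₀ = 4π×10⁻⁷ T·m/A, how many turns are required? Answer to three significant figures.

N ≈ 1350 turns

A = 1670 mm² = 1.670×10^-3 m².
From L = μ₀μᵣN²A/ℓ, N = √(Lℓ / (μ₀μᵣA)).
N = √[(51.6)(0.255) / ((4π×10⁻⁷)(3440)×1.670×10^-3)] = √(1.823×10^6) ≈ 1350.1.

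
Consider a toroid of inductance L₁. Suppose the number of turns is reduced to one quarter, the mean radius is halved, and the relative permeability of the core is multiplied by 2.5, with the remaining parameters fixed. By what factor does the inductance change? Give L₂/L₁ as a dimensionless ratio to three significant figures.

L₂/L₁ = 0.313

For a toroid, L ∝ μᵣN²A/R.
L₂/L₁ = (0.25)^2 × (0.5)^-1 × (2.5) = 0.313.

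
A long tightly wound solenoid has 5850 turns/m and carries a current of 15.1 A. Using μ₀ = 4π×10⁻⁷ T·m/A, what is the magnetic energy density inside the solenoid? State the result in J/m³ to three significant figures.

B = μ₀nI = (4π×10⁻⁷)(5.850×10^3)(15.1) = 0.111 T.
u = B²/(2μ₀) = (0.111)²/(2×4π×10⁻⁷) = 4.903×10^3 J/m³.

u ≈ 4900 J/m³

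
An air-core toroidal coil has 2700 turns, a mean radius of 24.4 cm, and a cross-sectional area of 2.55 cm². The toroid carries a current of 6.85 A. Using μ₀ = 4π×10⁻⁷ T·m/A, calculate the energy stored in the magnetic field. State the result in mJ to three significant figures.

U ≈ 35.7 mJ

L = μ₀N²A/(2πR) = (4π×10⁻⁷)(2700)²(2.550×10^-4)/(2π×0.244) = 1.524×10^-3 H.
U = ½LI² = ½(1.524×10^-3)(6.85)² = 3.5749×10^-2 J.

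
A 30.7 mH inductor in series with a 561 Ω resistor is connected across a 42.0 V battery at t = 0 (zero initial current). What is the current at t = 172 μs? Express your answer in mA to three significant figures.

I ≈ 71.6 mA

τ = L/R = 3.070×10^-2/561 = 5.472×10^-5 s; final current I_∞ = ε/R = 42.0/561 = 7.487×10^-2 A.
I(t) = I_∞(1 − e^(−t/τ)) with t/τ = 3.143.
I = (7.487×10^-2)(1 − e^(−3.143)) = 7.164×10^-2 A.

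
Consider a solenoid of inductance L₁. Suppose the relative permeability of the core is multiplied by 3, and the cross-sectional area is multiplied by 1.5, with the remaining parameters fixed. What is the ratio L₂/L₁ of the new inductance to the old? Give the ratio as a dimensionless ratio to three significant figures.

L₂/L₁ = 4.50

For a solenoid, L ∝ μᵣN²A/ℓ.
L₂/L₁ = (3) × (1.5) = 4.50.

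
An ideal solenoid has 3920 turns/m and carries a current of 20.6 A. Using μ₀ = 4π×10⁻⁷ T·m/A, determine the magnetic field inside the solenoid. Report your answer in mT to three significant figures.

Inside a long solenoid, B = μ₀nI.
B = (4π×10⁻⁷)(3.920×10^3 m⁻¹)(20.6 A) = 0.10148 T.

B ≈ 101 mT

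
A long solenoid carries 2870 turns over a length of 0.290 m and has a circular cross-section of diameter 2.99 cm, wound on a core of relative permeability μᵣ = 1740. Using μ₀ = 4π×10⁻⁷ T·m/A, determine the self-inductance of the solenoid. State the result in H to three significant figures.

A = π(d/2)² = π(1.495×10^-2 m)² = 7.022×10^-4 m².
For a long solenoid, L = μ₀μᵣN²A/ℓ.
L = (4π×10⁻⁷)(1740)(2870)²(7.022×10^-4)/(0.29 m) = 43.61 H.

L ≈ 43.6 H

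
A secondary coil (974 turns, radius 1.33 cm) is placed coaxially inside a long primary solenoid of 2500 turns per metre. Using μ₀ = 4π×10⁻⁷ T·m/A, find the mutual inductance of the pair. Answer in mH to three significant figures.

The outer solenoid produces a uniform field B₁ = μ₀n₁I₁ across the inner coil,
so the flux linkage is N₂Φ = N₂B₁A₂ = μ₀n₁N₂A₂·I₁, giving M = μ₀n₁N₂A₂.
A₂ = πr² = π(1.330×10^-2 m)² = 5.557×10^-4 m².
M = (4π×10⁻⁷)(2500)(974)(5.557×10^-4) = 1.700×10^-3 H.

M ≈ 1.70 mH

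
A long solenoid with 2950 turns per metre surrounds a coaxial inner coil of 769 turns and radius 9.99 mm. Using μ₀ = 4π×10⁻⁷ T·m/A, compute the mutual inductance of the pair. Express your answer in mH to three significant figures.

M ≈ 0.894 mH

The outer solenoid produces a uniform field B₁ = μ₀n₁I₁ across the inner coil,
so the flux linkage is N₂Φ = N₂B₁A₂ = μ₀n₁N₂A₂·I₁, giving M = μ₀n₁N₂A₂.
A₂ = πr² = π(9.990×10^-3 m)² = 3.135×10^-4 m².
M = (4π×10⁻⁷)(2950)(769)(3.135×10^-4) = 8.938×10^-4 H.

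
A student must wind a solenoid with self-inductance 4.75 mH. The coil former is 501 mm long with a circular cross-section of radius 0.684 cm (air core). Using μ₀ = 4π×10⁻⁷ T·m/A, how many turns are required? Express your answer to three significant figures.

N ≈ 3590 turns

A = πr² = π(6.840×10^-3 m)² = 1.470×10^-4 m².
From L = μ₀N²A/ℓ, N = √(Lℓ / (μ₀A)).
N = √[(4.750×10^-3)(0.501) / ((4π×10⁻⁷)×1.470×10^-4)] = √(1.288×10^7) ≈ 3589.5.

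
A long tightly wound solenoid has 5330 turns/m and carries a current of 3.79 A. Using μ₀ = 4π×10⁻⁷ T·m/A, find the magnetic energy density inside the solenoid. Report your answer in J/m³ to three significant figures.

u ≈ 256 J/m³

B = μ₀nI = (4π×10⁻⁷)(5.330×10^3)(3.79) = 2.538×10^-2 T.
u = B²/(2μ₀) = (2.538×10^-2)²/(2×4π×10⁻⁷) = 256.4 J/m³.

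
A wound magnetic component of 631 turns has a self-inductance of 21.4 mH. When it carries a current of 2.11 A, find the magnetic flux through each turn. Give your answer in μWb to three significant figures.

From L = NΦ_B/I, the flux per turn is Φ_B = LI/N.
Φ_B = (2.140×10^-2 H)(2.11 A)/631 = 7.156×10^-5 Wb.

Φ_B ≈ 71.6 μWb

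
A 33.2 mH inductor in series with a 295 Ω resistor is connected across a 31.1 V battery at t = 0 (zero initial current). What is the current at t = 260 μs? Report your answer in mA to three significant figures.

τ = L/R = 3.320×10^-2/295 = 1.125×10^-4 s; final current I_∞ = ε/R = 31.1/295 = 0.1054 A.
I(t) = I_∞(1 − e^(−t/τ)) with t/τ = 2.310.
I = (0.1054)(1 − e^(−2.310)) = 9.496×10^-2 A.

I ≈ 95.0 mA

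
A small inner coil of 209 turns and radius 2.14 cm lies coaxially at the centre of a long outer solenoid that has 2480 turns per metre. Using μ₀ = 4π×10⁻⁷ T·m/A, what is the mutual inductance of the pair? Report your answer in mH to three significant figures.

M ≈ 0.937 mH

The outer solenoid produces a uniform field B₁ = μ₀n₁I₁ across the inner coil,
so the flux linkage is N₂Φ = N₂B₁A₂ = μ₀n₁N₂A₂·I₁, giving M = μ₀n₁N₂A₂.
A₂ = πr² = π(2.140×10^-2 m)² = 1.439×10^-3 m².
M = (4π×10⁻⁷)(2480)(209)(1.439×10^-3) = 9.371×10^-4 H.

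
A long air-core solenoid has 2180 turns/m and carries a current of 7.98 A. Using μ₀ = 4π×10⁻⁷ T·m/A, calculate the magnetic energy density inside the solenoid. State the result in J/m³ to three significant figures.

B = μ₀nI = (4π×10⁻⁷)(2.180×10^3)(7.98) = 2.186×10^-2 T.
u = B²/(2μ₀) = (2.186×10^-2)²/(2×4π×10⁻⁷) = 190.2 J/m³.

u ≈ 190 J/m³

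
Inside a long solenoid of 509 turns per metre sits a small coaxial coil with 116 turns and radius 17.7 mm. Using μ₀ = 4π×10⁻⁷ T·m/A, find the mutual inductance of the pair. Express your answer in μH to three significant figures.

M ≈ 73.0 μH

The outer solenoid produces a uniform field B₁ = μ₀n₁I₁ across the inner coil,
so the flux linkage is N₂Φ = N₂B₁A₂ = μ₀n₁N₂A₂·I₁, giving M = μ₀n₁N₂A₂.
A₂ = πr² = π(1.770×10^-2 m)² = 9.842×10^-4 m².
M = (4π×10⁻⁷)(509)(116)(9.842×10^-4) = 7.303×10^-5 H.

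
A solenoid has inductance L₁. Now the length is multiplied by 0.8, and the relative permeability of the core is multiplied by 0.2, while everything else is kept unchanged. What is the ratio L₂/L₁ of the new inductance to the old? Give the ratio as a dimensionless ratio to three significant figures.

For a solenoid, L ∝ μᵣN²A/ℓ.
L₂/L₁ = (0.8)^-1 × (0.2) = 0.250.

L₂/L₁ = 0.250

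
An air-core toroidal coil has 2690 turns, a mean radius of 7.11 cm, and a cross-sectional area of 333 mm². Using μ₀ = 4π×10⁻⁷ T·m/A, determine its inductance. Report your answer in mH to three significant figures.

L ≈ 6.78 mH

For a thin toroid, L = μ₀N²A/(2πR).
L = (4π×10⁻⁷)(2690)²(3.330×10^-4) / (2π×7.110×10^-2 m) = 6.778×10^-3 H.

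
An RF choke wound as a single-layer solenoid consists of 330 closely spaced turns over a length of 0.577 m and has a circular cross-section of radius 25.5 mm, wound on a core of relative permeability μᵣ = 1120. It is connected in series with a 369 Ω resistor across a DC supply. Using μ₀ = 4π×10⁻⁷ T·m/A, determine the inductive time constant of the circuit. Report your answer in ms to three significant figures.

τ ≈ 1.47 ms

A = πr² = π(2.550×10^-2 m)² = 2.043×10^-3 m².
L = μ₀μᵣN²A/ℓ = (4π×10⁻⁷)(1120)(330)²(2.043×10^-3)/(0.577) = 0.5426 H.
τ = L/R = (0.5426)/(369) = 1.471×10^-3 s.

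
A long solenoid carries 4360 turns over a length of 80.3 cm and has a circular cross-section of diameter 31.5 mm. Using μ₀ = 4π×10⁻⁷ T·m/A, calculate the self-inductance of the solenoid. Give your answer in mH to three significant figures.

L ≈ 23.2 mH

A = π(d/2)² = π(1.575×10^-2 m)² = 7.793×10^-4 m².
For a long solenoid, L = μ₀N²A/ℓ.
L = (4π×10⁻⁷)(4360)²(7.793×10^-4)/(0.803 m) = 2.318×10^-2 H.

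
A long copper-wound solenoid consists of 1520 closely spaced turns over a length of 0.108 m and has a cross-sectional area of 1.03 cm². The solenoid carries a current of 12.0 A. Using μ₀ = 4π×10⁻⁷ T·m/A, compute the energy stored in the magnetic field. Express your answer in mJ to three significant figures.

U ≈ 199 mJ

A = 1.03 cm² = 1.030×10^-4 m².
L = μ₀N²A/ℓ = (4π×10⁻⁷)(1520)²(1.030×10^-4)/(0.108) = 2.769×10^-3 H.
U = ½LI² = ½(2.769×10^-3)(12.0)² = 0.1994 J.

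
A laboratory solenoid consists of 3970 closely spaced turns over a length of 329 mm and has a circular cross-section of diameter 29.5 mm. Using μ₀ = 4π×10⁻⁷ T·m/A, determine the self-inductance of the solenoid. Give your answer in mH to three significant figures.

L ≈ 41.1 mH

A = π(d/2)² = π(1.475×10^-2 m)² = 6.8349×10^-4 m².
For a long solenoid, L = μ₀N²A/ℓ.
L = (4π×10⁻⁷)(3970)²(6.8349×10^-4)/(0.329 m) = 4.1146×10^-2 H.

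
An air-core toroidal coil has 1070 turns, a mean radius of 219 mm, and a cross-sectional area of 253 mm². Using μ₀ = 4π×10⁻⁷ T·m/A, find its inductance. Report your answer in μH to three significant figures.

L ≈ 265 μH

For a thin toroid, L = μ₀N²A/(2πR).
L = (4π×10⁻⁷)(1070)²(2.530×10^-4) / (2π×0.219 m) = 2.645×10^-4 H.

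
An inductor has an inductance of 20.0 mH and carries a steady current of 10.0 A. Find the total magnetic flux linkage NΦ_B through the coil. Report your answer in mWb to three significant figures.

NΦ_B ≈ 200 mWb

From L = NΦ_B/I, the flux linkage is NΦ_B = LI.
NΦ_B = (2.000×10^-2 H)(10.0 A) = 0.2 Wb.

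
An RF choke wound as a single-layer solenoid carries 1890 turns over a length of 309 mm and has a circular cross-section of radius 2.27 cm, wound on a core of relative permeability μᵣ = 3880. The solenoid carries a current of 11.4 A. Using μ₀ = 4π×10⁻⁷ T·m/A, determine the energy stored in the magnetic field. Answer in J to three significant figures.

U ≈ 5930 J

A = πr² = π(2.270×10^-2 m)² = 1.619×10^-3 m².
L = μ₀μᵣN²A/ℓ = (4π×10⁻⁷)(3880)(1890)²(1.619×10^-3)/(0.309) = 91.24 H.
U = ½LI² = ½(91.24)(11.4)² = 5.929×10^3 J.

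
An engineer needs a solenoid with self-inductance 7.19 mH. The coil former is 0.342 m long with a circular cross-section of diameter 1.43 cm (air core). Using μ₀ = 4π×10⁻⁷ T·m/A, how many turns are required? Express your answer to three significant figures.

N ≈ 3490 turns

A = π(d/2)² = π(7.150×10^-3 m)² = 1.606×10^-4 m².
From L = μ₀N²A/ℓ, N = √(Lℓ / (μ₀A)).
N = √[(7.190×10^-3)(0.342) / ((4π×10⁻⁷)×1.606×10^-4)] = √(1.218×10^7) ≈ 3490.5.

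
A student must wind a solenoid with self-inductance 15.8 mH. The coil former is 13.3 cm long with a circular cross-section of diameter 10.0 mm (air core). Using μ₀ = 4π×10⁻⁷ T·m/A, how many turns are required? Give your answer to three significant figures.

N ≈ 4610 turns

A = π(d/2)² = π(5.000×10^-3 m)² = 7.854×10^-5 m².
From L = μ₀N²A/ℓ, N = √(Lℓ / (μ₀A)).
N = √[(1.580×10^-2)(0.133) / ((4π×10⁻⁷)×7.854×10^-5)] = √(2.129×10^7) ≈ 4614.3.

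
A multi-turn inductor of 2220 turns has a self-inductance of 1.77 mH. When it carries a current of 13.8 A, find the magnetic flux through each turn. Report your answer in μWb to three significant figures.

From L = NΦ_B/I, the flux per turn is Φ_B = LI/N.
Φ_B = (1.770×10^-3 H)(13.8 A)/2220 = 1.100×10^-5 Wb.

Φ_B ≈ 11.0 μWb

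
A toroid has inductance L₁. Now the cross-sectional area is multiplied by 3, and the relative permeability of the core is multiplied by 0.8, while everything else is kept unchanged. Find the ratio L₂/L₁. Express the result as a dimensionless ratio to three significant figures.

For a toroid, L ∝ μᵣN²A/R.
L₂/L₁ = (3) × (0.8) = 2.40.

L₂/L₁ = 2.40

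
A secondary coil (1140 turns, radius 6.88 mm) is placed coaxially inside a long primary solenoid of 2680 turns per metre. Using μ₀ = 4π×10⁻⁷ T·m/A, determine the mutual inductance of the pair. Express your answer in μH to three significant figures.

M ≈ 571 μH

The outer solenoid produces a uniform field B₁ = μ₀n₁I₁ across the inner coil,
so the flux linkage is N₂Φ = N₂B₁A₂ = μ₀n₁N₂A₂·I₁, giving M = μ₀n₁N₂A₂.
A₂ = πr² = π(6.880×10^-3 m)² = 1.487×10^-4 m².
M = (4π×10⁻⁷)(2680)(1140)(1.487×10^-4) = 5.709×10^-4 H.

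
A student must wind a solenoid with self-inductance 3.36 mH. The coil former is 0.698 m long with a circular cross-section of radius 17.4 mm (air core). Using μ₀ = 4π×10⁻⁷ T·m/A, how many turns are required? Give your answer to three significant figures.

A = πr² = π(1.740×10^-2 m)² = 9.511×10^-4 m².
From L = μ₀N²A/ℓ, N = √(Lℓ / (μ₀A)).
N = √[(3.360×10^-3)(0.698) / ((4π×10⁻⁷)×9.511×10^-4)] = √(1.962×10^6) ≈ 1400.8.

N ≈ 1400 turns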